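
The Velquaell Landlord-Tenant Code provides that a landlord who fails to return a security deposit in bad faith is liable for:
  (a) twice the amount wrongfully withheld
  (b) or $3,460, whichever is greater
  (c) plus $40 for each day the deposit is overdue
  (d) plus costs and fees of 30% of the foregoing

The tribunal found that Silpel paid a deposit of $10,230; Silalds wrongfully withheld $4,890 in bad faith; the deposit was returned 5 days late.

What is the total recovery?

Doubled: 2 × $4,890 = $9,780
Minimum $3,460: $9,780 meets the minimum, no increase.
Late-return penalty: 5 × $40 = $200
Damages plus late penalty: $9,780 + $200 = $9,980
Costs and fees: 30% of $9,980 = $2,994
Total recovery: $9,980 + $2,994 = $12,974

$12,974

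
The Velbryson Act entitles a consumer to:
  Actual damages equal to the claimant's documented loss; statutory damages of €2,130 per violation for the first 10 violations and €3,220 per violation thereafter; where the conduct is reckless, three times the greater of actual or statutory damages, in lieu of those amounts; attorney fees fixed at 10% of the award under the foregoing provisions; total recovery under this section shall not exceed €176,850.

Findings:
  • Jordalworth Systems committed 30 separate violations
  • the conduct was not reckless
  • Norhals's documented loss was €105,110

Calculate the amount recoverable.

First 10 violations: 10 × €2,130 = €21,300
Remaining violations: (30 − 10) × €3,220 = €64,400
Statutory damages: €21,300 + €64,400 = €85,700
Conduct not reckless: the in-lieu enhancement does not apply.
Actual plus statutory damages: €105,110 + €85,700 = €190,810
Attorney fees: 10% of €190,810 = €19,081
Total before cap: €190,810 + €19,081 = €209,891
Cap at €176,850: €209,891 exceeds the cap → €176,850

€176,850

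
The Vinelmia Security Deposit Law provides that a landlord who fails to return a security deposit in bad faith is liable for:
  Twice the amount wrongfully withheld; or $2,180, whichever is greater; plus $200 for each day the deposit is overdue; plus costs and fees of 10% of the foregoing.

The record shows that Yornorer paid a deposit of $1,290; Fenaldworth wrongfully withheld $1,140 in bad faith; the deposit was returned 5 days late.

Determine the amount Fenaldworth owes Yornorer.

$3,608

Doubled: 2 × $1,140 = $2,280
Minimum $2,180: $2,280 meets the minimum, no increase.
Late-return penalty: 5 × $200 = $1,000
Damages plus late penalty: $2,280 + $1,000 = $3,280
Costs and fees: 10% of $3,280 = $328
Total recovery: $3,280 + $328 = $3,608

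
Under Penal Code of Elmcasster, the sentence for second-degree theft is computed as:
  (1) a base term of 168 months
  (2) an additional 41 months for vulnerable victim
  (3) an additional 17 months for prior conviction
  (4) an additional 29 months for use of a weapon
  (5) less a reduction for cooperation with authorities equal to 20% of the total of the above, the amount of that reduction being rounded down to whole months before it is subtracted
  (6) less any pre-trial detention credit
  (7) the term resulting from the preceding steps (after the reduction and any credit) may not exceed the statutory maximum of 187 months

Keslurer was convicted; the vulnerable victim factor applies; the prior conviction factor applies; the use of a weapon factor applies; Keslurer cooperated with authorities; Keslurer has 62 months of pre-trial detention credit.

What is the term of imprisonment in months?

Vulnerable victim enhancement: +41 months
Prior conviction enhancement: +17 months
Use of a weapon enhancement: +29 months
Adjusted term: 168 months + 41 months + 17 months + 29 months = 255 months
Cooperation with authorities reduction: 20% of 255 months = 51 months (rounded down)
After reduction: 255 − 51 = 204 months
Less pre-trial detention credit: 204 months − 62 months = 142 months
Cap at 187 months: 142 months is within the cap, no reduction.

142 months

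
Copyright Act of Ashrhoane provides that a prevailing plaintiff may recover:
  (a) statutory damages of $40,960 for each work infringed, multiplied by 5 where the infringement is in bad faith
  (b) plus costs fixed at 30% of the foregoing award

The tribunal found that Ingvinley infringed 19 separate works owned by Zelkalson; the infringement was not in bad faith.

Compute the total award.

$1,011,712

Statutory damages: 19 × $40,960 = $778,240
Infringement not in bad faith: no ×5 enhancement.
Costs: 30% of $778,240 = $233,472
Award plus costs: $778,240 + $233,472 = $1,011,712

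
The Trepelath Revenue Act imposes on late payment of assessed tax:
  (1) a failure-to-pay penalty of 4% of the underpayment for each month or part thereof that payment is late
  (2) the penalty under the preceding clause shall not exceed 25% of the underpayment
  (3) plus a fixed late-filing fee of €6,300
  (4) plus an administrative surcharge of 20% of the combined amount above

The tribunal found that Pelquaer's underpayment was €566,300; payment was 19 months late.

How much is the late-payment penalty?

Accrued rate: 4% × 19 = 76%, capped at 25% → 25%
Failure-to-pay penalty: 25% of €566,300 = €141,575
Penalty before surcharge: €141,575 + €6,300 = €147,875
Administrative surcharge: 20% of €147,875 = €29,575
Total penalty: €147,875 + €29,575 = €177,450

Penalty: €177,450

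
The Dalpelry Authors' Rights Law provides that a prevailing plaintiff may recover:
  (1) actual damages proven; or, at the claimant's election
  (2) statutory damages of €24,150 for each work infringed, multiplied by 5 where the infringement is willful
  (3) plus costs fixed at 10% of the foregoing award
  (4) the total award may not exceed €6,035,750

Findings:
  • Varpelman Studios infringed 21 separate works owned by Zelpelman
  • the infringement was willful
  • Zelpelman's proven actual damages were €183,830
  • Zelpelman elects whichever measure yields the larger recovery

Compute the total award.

Statutory damages: 21 × €24,150 = €507,150
Multiplied by 5: 5 × €507,150 = €2,535,750
Greater of actual damages (€183,830) or enhanced statutory damages (€2,535,750): €2,535,750
Costs: 10% of €2,535,750 = €253,575
Award plus costs: €2,535,750 + €253,575 = €2,789,325
Cap at €6,035,750: €2,789,325 is within the cap, no reduction.

€2,789,325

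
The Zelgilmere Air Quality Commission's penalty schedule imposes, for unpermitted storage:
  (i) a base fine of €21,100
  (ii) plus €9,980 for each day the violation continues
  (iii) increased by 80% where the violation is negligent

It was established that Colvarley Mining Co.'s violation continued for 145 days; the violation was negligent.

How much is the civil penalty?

Per-day component: 145 × €9,980 = €1,447,100
Base plus per-day: €21,100 + €1,447,100 = €1,468,200
Enhancement: 80% of €1,468,200 = €1,174,560
Enhanced fine: €1,468,200 + €1,174,560 = €2,642,760

€2,642,760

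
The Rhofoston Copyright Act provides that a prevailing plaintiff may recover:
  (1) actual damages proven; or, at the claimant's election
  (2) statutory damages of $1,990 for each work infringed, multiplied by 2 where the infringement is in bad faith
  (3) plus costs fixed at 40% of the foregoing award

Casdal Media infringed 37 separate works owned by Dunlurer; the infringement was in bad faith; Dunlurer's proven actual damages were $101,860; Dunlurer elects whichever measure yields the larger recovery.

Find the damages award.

Statutory damages: 37 × $1,990 = $73,630
Doubled: 2 × $73,630 = $147,260
Greater of actual damages ($101,860) or enhanced statutory damages ($147,260): $147,260
Costs: 40% of $147,260 = $58,904
Award plus costs: $147,260 + $58,904 = $206,164

Award: $206,164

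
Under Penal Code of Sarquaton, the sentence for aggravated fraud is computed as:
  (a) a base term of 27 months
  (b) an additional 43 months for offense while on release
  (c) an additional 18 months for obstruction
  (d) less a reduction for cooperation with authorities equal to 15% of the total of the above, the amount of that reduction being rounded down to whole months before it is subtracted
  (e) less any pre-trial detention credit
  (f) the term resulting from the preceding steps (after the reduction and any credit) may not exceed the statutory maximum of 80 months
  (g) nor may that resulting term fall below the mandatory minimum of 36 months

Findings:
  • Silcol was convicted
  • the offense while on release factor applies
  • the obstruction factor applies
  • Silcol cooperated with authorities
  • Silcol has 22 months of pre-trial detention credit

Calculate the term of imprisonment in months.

53 months

Offense while on release enhancement: +43 months
Obstruction enhancement: +18 months
Adjusted term: 27 months + 43 months + 18 months = 88 months
Cooperation with authorities reduction: 15% of 88 months = 13 months (rounded down)
After reduction: 88 − 13 = 75 months
Less pre-trial detention credit: 75 months − 22 months = 53 months
Cap at 80 months: 53 months is within the cap, no reduction.
Minimum 36 months: 53 months meets the minimum, no increase.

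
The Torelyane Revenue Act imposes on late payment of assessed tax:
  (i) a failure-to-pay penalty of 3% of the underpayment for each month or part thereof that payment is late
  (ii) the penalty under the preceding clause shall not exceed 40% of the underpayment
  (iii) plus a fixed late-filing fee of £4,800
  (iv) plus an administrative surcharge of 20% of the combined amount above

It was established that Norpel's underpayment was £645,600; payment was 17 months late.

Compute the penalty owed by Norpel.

Accrued rate: 3% × 17 = 51%, capped at 40% → 40%
Failure-to-pay penalty: 40% of £645,600 = £258,240
Penalty before surcharge: £258,240 + £4,800 = £263,040
Administrative surcharge: 20% of £263,040 = £52,608
Total penalty: £263,040 + £52,608 = £315,648

Penalty: £315,648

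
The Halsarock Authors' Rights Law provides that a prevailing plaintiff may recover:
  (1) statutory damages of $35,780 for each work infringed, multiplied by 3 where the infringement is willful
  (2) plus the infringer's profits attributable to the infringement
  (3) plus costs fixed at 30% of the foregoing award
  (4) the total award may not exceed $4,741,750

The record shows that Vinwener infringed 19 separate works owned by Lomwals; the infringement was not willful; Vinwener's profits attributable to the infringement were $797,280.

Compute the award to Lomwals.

$1,920,230

Statutory damages: 19 × $35,780 = $679,820
Infringement not willful: no ×3 enhancement.
Combined award: $679,820 + $797,280 = $1,477,100
Costs: 30% of $1,477,100 = $443,130
Award plus costs: $1,477,100 + $443,130 = $1,920,230
Cap at $4,741,750: $1,920,230 is within the cap, no reduction.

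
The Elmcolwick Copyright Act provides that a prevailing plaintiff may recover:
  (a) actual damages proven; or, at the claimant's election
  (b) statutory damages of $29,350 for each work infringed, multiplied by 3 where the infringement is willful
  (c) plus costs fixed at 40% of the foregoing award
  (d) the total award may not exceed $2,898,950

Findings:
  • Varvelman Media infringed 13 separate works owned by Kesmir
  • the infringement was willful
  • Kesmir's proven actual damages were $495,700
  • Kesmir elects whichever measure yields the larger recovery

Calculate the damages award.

$1,602,510

Statutory damages: 13 × $29,350 = $381,550
Trebled: 3 × $381,550 = $1,144,650
Greater of actual damages ($495,700) or enhanced statutory damages ($1,144,650): $1,144,650
Costs: 40% of $1,144,650 = $457,860
Award plus costs: $1,144,650 + $457,860 = $1,602,510
Cap at $2,898,950: $1,602,510 is within the cap, no reduction.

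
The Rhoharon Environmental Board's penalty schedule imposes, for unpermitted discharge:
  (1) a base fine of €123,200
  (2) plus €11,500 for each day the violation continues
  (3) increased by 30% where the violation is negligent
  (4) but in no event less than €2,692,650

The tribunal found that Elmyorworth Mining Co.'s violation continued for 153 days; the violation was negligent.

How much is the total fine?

Per-day component: 153 × €11,500 = €1,759,500
Base plus per-day: €123,200 + €1,759,500 = €1,882,700
Enhancement: 30% of €1,882,700 = €564,810
Enhanced fine: €1,882,700 + €564,810 = €2,447,510
Minimum €2,692,650: €2,447,510 is below the minimum → €2,692,650

€2,692,650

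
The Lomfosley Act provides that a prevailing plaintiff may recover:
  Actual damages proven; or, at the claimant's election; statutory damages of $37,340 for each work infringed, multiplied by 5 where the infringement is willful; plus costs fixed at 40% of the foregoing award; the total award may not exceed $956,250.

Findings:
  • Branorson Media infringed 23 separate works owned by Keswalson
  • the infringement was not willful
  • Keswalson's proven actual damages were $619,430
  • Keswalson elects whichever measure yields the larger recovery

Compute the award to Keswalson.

Award: $956,250

Statutory damages: 23 × $37,340 = $858,820
Infringement not willful: no ×5 enhancement.
Greater of actual damages ($619,430) or statutory damages ($858,820): $858,820
Costs: 40% of $858,820 = $343,528
Award plus costs: $858,820 + $343,528 = $1,202,348
Cap at $956,250: $1,202,348 exceeds the cap → $956,250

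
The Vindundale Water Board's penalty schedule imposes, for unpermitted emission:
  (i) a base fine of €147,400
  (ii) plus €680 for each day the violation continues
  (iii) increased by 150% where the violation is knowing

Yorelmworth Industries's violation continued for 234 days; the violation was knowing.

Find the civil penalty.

Per-day component: 234 × €680 = €159,120
Base plus per-day: €147,400 + €159,120 = €306,520
Enhancement: 150% of €306,520 = €459,780
Enhanced fine: €306,520 + €459,780 = €766,300

€766,300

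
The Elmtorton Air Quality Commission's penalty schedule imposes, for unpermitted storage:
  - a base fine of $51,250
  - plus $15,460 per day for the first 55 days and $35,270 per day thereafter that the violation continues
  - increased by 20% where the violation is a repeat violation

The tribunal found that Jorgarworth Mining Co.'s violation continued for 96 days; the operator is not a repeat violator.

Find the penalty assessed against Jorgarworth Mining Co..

$2,347,620

First 55 days: 55 × $15,460 = $850,300
Remaining days: (96 − 55) × $35,270 = $1,446,070
Per-day component: $850,300 + $1,446,070 = $2,296,370
Base plus per-day: $51,250 + $2,296,370 = $2,347,620
The operator is not a repeat violator: no 20% increase.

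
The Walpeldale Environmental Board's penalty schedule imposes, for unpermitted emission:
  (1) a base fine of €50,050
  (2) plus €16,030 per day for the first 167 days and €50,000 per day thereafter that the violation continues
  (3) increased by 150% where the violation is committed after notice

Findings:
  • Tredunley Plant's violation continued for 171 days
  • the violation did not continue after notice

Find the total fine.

First 167 days: 167 × €16,030 = €2,677,010
Remaining days: (171 − 167) × €50,000 = €200,000
Per-day component: €2,677,010 + €200,000 = €2,877,010
Base plus per-day: €50,050 + €2,877,010 = €2,927,060
The violation did not continue after notice: no 150% increase.

€2,927,060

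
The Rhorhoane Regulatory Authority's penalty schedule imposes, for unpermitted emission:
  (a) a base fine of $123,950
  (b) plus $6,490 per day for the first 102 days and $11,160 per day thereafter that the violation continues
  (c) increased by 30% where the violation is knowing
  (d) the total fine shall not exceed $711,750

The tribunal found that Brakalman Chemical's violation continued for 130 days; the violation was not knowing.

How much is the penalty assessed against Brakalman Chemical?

First 102 days: 102 × $6,490 = $661,980
Remaining days: (130 − 102) × $11,160 = $312,480
Per-day component: $661,980 + $312,480 = $974,460
Base plus per-day: $123,950 + $974,460 = $1,098,410
The violation was not knowing: no 30% increase.
Cap at $711,750: $1,098,410 exceeds the cap → $711,750

Civil penalty: $711,750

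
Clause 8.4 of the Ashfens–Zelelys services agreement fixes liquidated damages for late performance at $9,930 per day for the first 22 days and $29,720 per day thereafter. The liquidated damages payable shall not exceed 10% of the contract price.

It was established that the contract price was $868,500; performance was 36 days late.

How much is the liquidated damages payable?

$86,850

First 22 days: 22 × $9,930 = $218,460
Remaining days: (36 − 22) × $29,720 = $416,080
Accrued per-day damages: $218,460 + $416,080 = $634,540
Cap: 10% of $868,500 = $86,850
Cap at $86,850: $634,540 exceeds the cap → $86,850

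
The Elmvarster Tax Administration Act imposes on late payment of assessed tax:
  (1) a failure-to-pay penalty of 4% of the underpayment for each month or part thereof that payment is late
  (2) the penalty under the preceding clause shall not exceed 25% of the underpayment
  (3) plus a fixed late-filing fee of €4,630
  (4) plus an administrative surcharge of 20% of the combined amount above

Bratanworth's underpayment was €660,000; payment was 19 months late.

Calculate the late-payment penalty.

€203,556

Accrued rate: 4% × 19 = 76%, capped at 25% → 25%
Failure-to-pay penalty: 25% of €660,000 = €165,000
Penalty before surcharge: €165,000 + €4,630 = €169,630
Administrative surcharge: 20% of €169,630 = €33,926
Total penalty: €169,630 + €33,926 = €203,556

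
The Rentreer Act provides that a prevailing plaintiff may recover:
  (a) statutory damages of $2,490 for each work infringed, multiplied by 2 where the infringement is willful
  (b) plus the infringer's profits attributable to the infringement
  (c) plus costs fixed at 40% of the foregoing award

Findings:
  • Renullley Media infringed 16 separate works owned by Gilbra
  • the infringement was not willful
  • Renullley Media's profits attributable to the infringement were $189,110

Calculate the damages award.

Statutory damages: 16 × $2,490 = $39,840
Infringement not willful: no ×2 enhancement.
Combined award: $39,840 + $189,110 = $228,950
Costs: 40% of $228,950 = $91,580
Award plus costs: $228,950 + $91,580 = $320,530

$320,530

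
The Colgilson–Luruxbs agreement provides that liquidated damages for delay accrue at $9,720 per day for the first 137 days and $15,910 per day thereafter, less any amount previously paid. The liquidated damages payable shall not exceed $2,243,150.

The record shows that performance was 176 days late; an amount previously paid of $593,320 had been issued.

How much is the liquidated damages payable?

$1,358,810

First 137 days: 137 × $9,720 = $1,331,640
Remaining days: (176 − 137) × $15,910 = $620,490
Accrued per-day damages: $1,331,640 + $620,490 = $1,952,130
Less amount previously paid: $1,952,130 − $593,320 = $1,358,810
Cap at $2,243,150: $1,358,810 is within the cap, no reduction.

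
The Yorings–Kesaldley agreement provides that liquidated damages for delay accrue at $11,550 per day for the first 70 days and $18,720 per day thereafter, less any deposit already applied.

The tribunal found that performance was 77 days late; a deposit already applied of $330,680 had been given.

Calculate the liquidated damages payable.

First 70 days: 70 × $11,550 = $808,500
Remaining days: (77 − 70) × $18,720 = $131,040
Accrued per-day damages: $808,500 + $131,040 = $939,540
Less deposit already applied: $939,540 − $330,680 = $608,860

$608,860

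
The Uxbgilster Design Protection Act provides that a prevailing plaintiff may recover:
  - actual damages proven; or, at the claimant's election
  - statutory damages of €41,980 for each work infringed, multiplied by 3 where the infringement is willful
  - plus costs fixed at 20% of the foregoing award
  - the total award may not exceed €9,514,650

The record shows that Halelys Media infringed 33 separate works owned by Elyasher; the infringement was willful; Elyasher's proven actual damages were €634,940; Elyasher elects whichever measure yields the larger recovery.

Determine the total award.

Statutory damages: 33 × €41,980 = €1,385,340
Trebled: 3 × €1,385,340 = €4,156,020
Greater of actual damages (€634,940) or enhanced statutory damages (€4,156,020): €4,156,020
Costs: 20% of €4,156,020 = €831,204
Award plus costs: €4,156,020 + €831,204 = €4,987,224
Cap at €9,514,650: €4,987,224 is within the cap, no reduction.

€4,987,224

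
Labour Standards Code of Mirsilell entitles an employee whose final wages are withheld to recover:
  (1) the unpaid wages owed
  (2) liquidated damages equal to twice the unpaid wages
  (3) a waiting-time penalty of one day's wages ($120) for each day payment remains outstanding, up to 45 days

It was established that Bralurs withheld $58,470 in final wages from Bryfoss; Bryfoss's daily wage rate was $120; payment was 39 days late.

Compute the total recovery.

$180,090

Doubled: 2 × $58,470 = $116,940
Penalty days: min(39, 45) = 39
Waiting-time penalty: 39 × $120 = $4,680
Total award: $58,470 + $116,940 + $4,680 = $180,090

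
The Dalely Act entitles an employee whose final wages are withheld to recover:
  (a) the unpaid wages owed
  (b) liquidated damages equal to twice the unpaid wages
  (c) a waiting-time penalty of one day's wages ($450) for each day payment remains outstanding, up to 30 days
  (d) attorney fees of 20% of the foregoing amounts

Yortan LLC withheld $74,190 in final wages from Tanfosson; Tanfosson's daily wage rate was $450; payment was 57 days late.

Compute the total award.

Doubled: 2 × $74,190 = $148,380
Penalty days: min(57, 30) = 30
Waiting-time penalty: 30 × $450 = $13,500
Subtotal: $74,190 + $148,380 + $13,500 = $236,070
Attorney fees: 20% of $236,070 = $47,214
Total award: $236,070 + $47,214 = $283,284

Total award: $283,284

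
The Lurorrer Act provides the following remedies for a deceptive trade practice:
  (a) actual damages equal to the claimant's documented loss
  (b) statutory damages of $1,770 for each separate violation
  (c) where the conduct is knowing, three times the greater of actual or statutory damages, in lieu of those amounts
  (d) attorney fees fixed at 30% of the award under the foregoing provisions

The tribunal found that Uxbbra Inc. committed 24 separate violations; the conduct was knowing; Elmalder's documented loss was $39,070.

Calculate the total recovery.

Statutory damages: 24 × $1,770 = $42,480
Greater of actual damages ($39,070) or statutory damages ($42,480): $42,480
Trebled: 3 × $42,480 = $127,440
Attorney fees: 30% of $127,440 = $38,232
Total recovery: $127,440 + $38,232 = $165,672

$165,672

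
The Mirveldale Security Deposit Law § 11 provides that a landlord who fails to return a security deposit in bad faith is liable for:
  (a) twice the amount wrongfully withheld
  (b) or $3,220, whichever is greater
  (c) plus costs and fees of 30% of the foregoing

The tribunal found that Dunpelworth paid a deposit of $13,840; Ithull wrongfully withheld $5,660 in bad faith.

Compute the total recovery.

Doubled: 2 × $5,660 = $11,320
Minimum $3,220: $11,320 meets the minimum, no increase.
Costs and fees: 30% of $11,320 = $3,396
Total recovery: $11,320 + $3,396 = $14,716

$14,716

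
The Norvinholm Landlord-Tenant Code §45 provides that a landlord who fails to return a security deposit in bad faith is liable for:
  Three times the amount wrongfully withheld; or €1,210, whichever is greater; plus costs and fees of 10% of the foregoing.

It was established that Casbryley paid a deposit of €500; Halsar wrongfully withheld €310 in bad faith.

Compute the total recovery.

Trebled: 3 × €310 = €930
Minimum €1,210: €930 is below the minimum → €1,210
Costs and fees: 10% of €1,210 = €121
Total recovery: €1,210 + €121 = €1,331

€1,331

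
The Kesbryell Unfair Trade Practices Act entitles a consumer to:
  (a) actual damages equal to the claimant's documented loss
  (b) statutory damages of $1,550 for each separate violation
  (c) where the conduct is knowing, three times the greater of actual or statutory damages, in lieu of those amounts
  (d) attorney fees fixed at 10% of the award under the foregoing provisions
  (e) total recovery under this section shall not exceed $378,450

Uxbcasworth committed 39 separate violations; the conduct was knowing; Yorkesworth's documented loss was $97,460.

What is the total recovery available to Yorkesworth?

$321,618

Statutory damages: 39 × $1,550 = $60,450
Greater of actual damages ($97,460) or statutory damages ($60,450): $97,460
Trebled: 3 × $97,460 = $292,380
Attorney fees: 10% of $292,380 = $29,238
Total before cap: $292,380 + $29,238 = $321,618
Cap at $378,450: $321,618 is within the cap, no reduction.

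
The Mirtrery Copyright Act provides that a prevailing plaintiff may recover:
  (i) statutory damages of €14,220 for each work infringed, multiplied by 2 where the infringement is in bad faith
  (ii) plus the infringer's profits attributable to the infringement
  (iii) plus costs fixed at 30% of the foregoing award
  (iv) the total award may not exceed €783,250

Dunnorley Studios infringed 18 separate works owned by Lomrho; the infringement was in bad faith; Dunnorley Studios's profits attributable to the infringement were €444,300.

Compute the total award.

€783,250

Statutory damages: 18 × €14,220 = €255,960
Doubled: 2 × €255,960 = €511,920
Combined award: €511,920 + €444,300 = €956,220
Costs: 30% of €956,220 = €286,866
Award plus costs: €956,220 + €286,866 = €1,243,086
Cap at €783,250: €1,243,086 exceeds the cap → €783,250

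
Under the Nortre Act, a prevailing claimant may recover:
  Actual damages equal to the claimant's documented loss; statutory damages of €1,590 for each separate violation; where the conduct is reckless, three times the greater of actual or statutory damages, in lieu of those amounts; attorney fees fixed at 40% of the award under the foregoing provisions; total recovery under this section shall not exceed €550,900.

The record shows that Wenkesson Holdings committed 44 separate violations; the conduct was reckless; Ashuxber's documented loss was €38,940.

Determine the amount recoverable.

€293,832

Statutory damages: 44 × €1,590 = €69,960
Greater of actual damages (€38,940) or statutory damages (€69,960): €69,960
Trebled: 3 × €69,960 = €209,880
Attorney fees: 40% of €209,880 = €83,952
Total before cap: €209,880 + €83,952 = €293,832
Cap at €550,900: €293,832 is within the cap, no reduction.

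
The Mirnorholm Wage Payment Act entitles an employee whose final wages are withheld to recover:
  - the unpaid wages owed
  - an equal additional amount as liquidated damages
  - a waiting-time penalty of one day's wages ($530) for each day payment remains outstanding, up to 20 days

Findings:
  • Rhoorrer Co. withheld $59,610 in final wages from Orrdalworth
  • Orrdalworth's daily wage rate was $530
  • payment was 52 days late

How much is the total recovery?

$129,820

Liquidated damages (equal amount): $59,610
Penalty days: min(52, 20) = 20
Waiting-time penalty: 20 × $530 = $10,600
Total award: $59,610 + $59,610 + $10,600 = $129,820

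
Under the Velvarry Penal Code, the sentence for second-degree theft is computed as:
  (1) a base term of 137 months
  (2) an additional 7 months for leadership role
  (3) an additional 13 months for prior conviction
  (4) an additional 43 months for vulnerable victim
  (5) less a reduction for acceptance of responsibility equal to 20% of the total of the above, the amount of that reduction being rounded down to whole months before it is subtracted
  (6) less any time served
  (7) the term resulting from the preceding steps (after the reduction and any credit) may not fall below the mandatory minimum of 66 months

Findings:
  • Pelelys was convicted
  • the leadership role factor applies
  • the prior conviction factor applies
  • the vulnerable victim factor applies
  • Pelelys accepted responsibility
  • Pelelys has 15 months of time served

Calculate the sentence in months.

145 months

Leadership role enhancement: +7 months
Prior conviction enhancement: +13 months
Vulnerable victim enhancement: +43 months
Adjusted term: 137 months + 7 months + 13 months + 43 months = 200 months
Acceptance of responsibility reduction: 20% of 200 months = 40 months (rounded down)
After reduction: 200 − 40 = 160 months
Less time served: 160 months − 15 months = 145 months
Minimum 66 months: 145 months meets the minimum, no increase.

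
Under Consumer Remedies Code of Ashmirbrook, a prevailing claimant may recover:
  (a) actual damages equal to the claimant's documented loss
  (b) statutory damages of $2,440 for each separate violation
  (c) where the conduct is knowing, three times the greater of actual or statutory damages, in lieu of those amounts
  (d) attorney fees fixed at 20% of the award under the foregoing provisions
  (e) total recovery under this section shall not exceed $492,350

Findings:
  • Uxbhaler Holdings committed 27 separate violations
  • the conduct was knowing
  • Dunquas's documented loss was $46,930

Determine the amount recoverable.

$237,168

Statutory damages: 27 × $2,440 = $65,880
Greater of actual damages ($46,930) or statutory damages ($65,880): $65,880
Trebled: 3 × $65,880 = $197,640
Attorney fees: 20% of $197,640 = $39,528
Total before cap: $197,640 + $39,528 = $237,168
Cap at $492,350: $237,168 is within the cap, no reduction.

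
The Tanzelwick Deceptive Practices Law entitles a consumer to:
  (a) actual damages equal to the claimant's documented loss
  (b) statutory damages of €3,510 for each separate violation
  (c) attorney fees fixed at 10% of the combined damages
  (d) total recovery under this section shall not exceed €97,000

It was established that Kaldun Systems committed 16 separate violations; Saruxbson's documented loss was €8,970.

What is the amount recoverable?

€71,643

Statutory damages: 16 × €3,510 = €56,160
Combined damages: €8,970 + €56,160 = €65,130
Attorney fees: 10% of €65,130 = €6,513
Total before cap: €65,130 + €6,513 = €71,643
Cap at €97,000: €71,643 is within the cap, no reduction.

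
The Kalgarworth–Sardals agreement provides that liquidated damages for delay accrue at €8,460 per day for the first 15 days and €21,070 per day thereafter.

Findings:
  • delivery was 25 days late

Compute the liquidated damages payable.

First 15 days: 15 × €8,460 = €126,900
Remaining days: (25 − 15) × €21,070 = €210,700
Accrued per-day damages: €126,900 + €210,700 = €337,600

€337,600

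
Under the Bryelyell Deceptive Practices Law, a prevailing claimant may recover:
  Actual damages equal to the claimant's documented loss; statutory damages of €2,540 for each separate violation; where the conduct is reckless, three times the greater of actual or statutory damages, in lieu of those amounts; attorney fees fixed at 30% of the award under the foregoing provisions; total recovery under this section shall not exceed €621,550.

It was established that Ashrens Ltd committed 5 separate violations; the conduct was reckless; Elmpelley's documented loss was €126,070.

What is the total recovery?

Statutory damages: 5 × €2,540 = €12,700
Greater of actual damages (€126,070) or statutory damages (€12,700): €126,070
Trebled: 3 × €126,070 = €378,210
Attorney fees: 30% of €378,210 = €113,463
Total before cap: €378,210 + €113,463 = €491,673
Cap at €621,550: €491,673 is within the cap, no reduction.

€491,673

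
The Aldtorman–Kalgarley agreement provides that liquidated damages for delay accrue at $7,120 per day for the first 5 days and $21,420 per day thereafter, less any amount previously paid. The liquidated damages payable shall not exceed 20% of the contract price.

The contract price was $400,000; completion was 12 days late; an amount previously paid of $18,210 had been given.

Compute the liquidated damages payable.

$80,000

First 5 days: 5 × $7,120 = $35,600
Remaining days: (12 − 5) × $21,420 = $149,940
Accrued per-day damages: $35,600 + $149,940 = $185,540
Less amount previously paid: $185,540 − $18,210 = $167,330
Cap: 20% of $400,000 = $80,000
Cap at $80,000: $167,330 exceeds the cap → $80,000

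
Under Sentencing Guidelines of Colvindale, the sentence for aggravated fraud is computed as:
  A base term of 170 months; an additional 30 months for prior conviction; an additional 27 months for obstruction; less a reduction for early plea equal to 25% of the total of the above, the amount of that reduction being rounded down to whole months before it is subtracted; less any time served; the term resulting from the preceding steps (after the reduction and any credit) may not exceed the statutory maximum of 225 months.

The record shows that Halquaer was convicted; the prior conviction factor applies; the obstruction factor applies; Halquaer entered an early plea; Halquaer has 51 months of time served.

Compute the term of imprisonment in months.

Prior conviction enhancement: +30 months
Obstruction enhancement: +27 months
Adjusted term: 170 months + 30 months + 27 months = 227 months
Early plea reduction: 25% of 227 months = 56 months (rounded down)
After reduction: 227 − 56 = 171 months
Less time served: 171 months − 51 months = 120 months
Cap at 225 months: 120 months is within the cap, no reduction.

120 months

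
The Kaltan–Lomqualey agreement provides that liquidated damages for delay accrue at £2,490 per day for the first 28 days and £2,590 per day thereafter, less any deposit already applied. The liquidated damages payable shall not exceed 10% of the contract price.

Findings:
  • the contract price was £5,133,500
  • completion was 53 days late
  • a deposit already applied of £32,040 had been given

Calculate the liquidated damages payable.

Liquidated damages: £102,430

First 28 days: 28 × £2,490 = £69,720
Remaining days: (53 − 28) × £2,590 = £64,750
Accrued per-day damages: £69,720 + £64,750 = £134,470
Less deposit already applied: £134,470 − £32,040 = £102,430
Cap: 10% of £5,133,500 = £513,350
Cap at £513,350: £102,430 is within the cap, no reduction.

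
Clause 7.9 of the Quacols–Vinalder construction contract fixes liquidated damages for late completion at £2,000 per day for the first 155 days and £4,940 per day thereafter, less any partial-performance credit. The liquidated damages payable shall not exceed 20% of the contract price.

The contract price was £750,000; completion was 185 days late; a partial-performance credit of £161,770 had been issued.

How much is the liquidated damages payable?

£150,000

First 155 days: 155 × £2,000 = £310,000
Remaining days: (185 − 155) × £4,940 = £148,200
Accrued per-day damages: £310,000 + £148,200 = £458,200
Less partial-performance credit: £458,200 − £161,770 = £296,430
Cap: 20% of £750,000 = £150,000
Cap at £150,000: £296,430 exceeds the cap → £150,000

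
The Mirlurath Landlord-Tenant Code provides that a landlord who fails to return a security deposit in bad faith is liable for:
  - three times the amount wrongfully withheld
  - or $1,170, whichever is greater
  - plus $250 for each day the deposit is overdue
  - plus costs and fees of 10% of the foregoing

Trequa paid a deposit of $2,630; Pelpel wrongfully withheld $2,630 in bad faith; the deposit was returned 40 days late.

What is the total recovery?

Trebled: 3 × $2,630 = $7,890
Minimum $1,170: $7,890 meets the minimum, no increase.
Late-return penalty: 40 × $250 = $10,000
Damages plus late penalty: $7,890 + $10,000 = $17,890
Costs and fees: 10% of $17,890 = $1,789
Total recovery: $17,890 + $1,789 = $19,679

$19,679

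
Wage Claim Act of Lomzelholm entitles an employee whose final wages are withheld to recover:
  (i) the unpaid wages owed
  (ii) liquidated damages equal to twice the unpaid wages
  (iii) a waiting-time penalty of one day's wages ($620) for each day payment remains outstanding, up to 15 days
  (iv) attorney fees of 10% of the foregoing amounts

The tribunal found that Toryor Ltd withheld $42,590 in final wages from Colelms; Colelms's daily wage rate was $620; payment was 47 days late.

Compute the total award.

Doubled: 2 × $42,590 = $85,180
Penalty days: min(47, 15) = 15
Waiting-time penalty: 15 × $620 = $9,300
Subtotal: $42,590 + $85,180 + $9,300 = $137,070
Attorney fees: 10% of $137,070 = $13,707
Total award: $137,070 + $13,707 = $150,777

$150,777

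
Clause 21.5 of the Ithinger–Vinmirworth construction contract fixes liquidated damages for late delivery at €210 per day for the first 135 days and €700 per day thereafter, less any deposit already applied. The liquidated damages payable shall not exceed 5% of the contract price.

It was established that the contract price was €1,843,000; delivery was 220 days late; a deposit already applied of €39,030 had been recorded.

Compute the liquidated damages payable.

First 135 days: 135 × €210 = €28,350
Remaining days: (220 − 135) × €700 = €59,500
Accrued per-day damages: €28,350 + €59,500 = €87,850
Less deposit already applied: €87,850 − €39,030 = €48,820
Cap: 5% of €1,843,000 = €92,150
Cap at €92,150: €48,820 is within the cap, no reduction.

€48,820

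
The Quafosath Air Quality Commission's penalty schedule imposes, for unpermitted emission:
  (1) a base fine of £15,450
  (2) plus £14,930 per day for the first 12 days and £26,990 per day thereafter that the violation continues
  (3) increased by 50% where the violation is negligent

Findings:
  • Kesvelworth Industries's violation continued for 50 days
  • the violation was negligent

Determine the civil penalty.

Civil penalty: £1,830,345

First 12 days: 12 × £14,930 = £179,160
Remaining days: (50 − 12) × £26,990 = £1,025,620
Per-day component: £179,160 + £1,025,620 = £1,204,780
Base plus per-day: £15,450 + £1,204,780 = £1,220,230
Enhancement: 50% of £1,220,230 = £610,115
Enhanced fine: £1,220,230 + £610,115 = £1,830,345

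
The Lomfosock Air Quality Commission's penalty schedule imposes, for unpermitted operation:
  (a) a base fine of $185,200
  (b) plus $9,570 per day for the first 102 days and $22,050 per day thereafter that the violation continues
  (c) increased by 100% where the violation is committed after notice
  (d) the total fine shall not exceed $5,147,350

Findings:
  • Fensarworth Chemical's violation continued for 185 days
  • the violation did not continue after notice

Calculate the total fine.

First 102 days: 102 × $9,570 = $976,140
Remaining days: (185 − 102) × $22,050 = $1,830,150
Per-day component: $976,140 + $1,830,150 = $2,806,290
Base plus per-day: $185,200 + $2,806,290 = $2,991,490
The violation did not continue after notice: no 100% increase.
Cap at $5,147,350: $2,991,490 is within the cap, no reduction.

$2,991,490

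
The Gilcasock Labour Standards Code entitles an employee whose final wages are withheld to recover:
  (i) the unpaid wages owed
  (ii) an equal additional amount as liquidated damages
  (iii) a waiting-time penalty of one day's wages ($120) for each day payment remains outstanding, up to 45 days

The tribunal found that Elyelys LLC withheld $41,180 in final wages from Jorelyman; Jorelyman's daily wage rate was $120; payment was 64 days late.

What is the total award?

$87,760

Liquidated damages (equal amount): $41,180
Penalty days: min(64, 45) = 45
Waiting-time penalty: 45 × $120 = $5,400
Total award: $41,180 + $41,180 + $5,400 = $87,760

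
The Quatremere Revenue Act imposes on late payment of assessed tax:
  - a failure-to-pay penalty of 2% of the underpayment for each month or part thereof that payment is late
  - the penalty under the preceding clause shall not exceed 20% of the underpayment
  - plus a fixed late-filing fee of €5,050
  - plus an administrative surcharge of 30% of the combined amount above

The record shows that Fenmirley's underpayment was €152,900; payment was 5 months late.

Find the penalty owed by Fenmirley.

Penalty: €26,442

Accrued rate: 2% × 5 = 10%, capped at 20% → 10%
Failure-to-pay penalty: 10% of €152,900 = €15,290
Penalty before surcharge: €15,290 + €5,050 = €20,340
Administrative surcharge: 30% of €20,340 = €6,102
Total penalty: €20,340 + €6,102 = €26,442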